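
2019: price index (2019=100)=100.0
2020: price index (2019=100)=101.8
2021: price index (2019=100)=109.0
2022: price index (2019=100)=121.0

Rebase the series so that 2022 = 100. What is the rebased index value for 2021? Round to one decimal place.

Rebased(2021) = 109.0 / 121.0 × 100 = 90.0826

90.1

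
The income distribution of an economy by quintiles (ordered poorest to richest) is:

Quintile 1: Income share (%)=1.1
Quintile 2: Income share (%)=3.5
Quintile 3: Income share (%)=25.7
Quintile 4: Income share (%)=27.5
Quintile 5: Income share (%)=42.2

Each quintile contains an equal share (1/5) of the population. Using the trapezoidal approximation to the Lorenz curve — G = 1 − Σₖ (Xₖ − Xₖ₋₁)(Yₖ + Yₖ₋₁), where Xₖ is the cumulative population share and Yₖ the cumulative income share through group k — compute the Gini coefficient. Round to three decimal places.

0.425

Cumulative income shares Yₖ: 0.0110, 0.0460, 0.3030, 0.5780, 1.0000
Σ (Xₖ−Xₖ₋₁)(Yₖ+Yₖ₋₁) = (1/5)(0.0110+0.0000) + (1/5)(0.0460+0.0110) + (1/5)(0.3030+0.0460) + (1/5)(0.5780+0.3030) + (1/5)(1.0000+0.5780)
  = 0.0022 + 0.0114 + 0.0698 + 0.1762 + 0.3156 = 0.5752
G = 1 − 0.5752 = 0.4248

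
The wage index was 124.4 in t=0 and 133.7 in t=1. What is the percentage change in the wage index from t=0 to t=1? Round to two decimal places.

7.48%

Change = (133.7 − 124.4) / 124.4 × 100
       = 9.3 / 124.4 × 100 = 7.4759%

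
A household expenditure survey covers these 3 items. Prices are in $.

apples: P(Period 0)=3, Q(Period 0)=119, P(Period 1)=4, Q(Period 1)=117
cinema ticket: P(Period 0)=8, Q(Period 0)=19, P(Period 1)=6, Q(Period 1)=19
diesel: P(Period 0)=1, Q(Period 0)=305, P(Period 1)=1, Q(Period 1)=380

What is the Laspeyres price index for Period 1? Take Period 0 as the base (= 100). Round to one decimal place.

110.0

Laspeyres price index uses base-period quantities as weights.
ΣP(Period 1)·Q(Period 0) = 4×119 + 6×19 + 1×305 = 476 + 114 + 305 = 895
ΣP(Period 0)·Q(Period 0) = 3×119 + 8×19 + 1×305 = 357 + 152 + 305 = 814
Index = 895 / 814 × 100 = 109.9509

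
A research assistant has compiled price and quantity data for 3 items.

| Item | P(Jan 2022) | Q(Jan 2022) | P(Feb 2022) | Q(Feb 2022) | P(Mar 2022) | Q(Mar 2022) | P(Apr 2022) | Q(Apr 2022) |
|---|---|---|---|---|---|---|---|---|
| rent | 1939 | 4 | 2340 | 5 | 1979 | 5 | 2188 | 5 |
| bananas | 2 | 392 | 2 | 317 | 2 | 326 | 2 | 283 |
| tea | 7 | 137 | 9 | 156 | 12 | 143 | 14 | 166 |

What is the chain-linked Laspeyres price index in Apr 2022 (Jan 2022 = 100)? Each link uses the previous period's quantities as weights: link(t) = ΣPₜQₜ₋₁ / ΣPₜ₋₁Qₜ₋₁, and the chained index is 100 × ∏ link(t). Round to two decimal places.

119.85

Link Jan 2022→Feb 2022:
ΣP(Feb 2022)Q(Jan 2022) = 2340×4 + 2×392 + 9×137 = 9360 + 784 + 1233 = 11377
ΣP(Jan 2022)Q(Jan 2022) = 1939×4 + 2×392 + 7×137 = 7756 + 784 + 959 = 9499
link = 11377/9499 = 1.197705
Link Feb 2022→Mar 2022:
ΣP(Mar 2022)Q(Feb 2022) = 1979×5 + 2×317 + 12×156 = 9895 + 634 + 1872 = 12401
ΣP(Feb 2022)Q(Feb 2022) = 2340×5 + 2×317 + 9×156 = 11700 + 634 + 1404 = 13738
link = 12401/13738 = 0.902679
Link Mar 2022→Apr 2022:
ΣP(Apr 2022)Q(Mar 2022) = 2188×5 + 2×326 + 14×143 = 10940 + 652 + 2002 = 13594
ΣP(Mar 2022)Q(Mar 2022) = 1979×5 + 2×326 + 12×143 = 9895 + 652 + 1716 = 12263
link = 13594/12263 = 1.108538
Chained index = 100 × 1.197705 × 0.902679 × 1.108538 = 119.8488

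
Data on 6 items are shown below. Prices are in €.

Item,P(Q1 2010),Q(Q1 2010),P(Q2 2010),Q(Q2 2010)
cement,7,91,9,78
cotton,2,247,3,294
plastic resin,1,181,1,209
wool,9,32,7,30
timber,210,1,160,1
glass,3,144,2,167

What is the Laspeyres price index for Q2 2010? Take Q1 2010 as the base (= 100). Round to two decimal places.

Laspeyres price index uses base-period quantities as weights.
ΣP(Q2 2010)·Q(Q1 2010) = 9×91 + 3×247 + 1×181 + 7×32 + 160×1 + 2×144 = 819 + 741 + 181 + 224 + 160 + 288 = 2413
ΣP(Q1 2010)·Q(Q1 2010) = 7×91 + 2×247 + 1×181 + 9×32 + 210×1 + 3×144 = 637 + 494 + 181 + 288 + 210 + 432 = 2242
Index = 2413 / 2242 × 100 = 107.6271

107.63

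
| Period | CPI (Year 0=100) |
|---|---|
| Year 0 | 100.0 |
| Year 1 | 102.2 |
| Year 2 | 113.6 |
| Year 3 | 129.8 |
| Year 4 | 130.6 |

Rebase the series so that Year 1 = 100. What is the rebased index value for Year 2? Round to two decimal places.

Rebased(Year 2) = 113.6 / 102.2 × 100 = 111.1546

111.15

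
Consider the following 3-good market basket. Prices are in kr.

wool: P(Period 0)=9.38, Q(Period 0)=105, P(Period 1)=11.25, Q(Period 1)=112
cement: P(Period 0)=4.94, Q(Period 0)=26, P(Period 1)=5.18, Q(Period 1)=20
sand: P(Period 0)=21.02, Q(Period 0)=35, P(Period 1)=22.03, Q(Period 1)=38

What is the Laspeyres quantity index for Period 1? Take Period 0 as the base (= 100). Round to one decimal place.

105.4

Laspeyres quantity index uses base-period prices as weights.
ΣP(Period 0)·Q(Period 1) = 9.38×112 + 4.94×20 + 21.02×38 = 1050.56 + 98.8 + 798.76 = 1948.12
ΣP(Period 0)·Q(Period 0) = 9.38×105 + 4.94×26 + 21.02×35 = 984.9 + 128.44 + 735.7 = 1849.04
Index = 1948.12 / 1849.04 × 100 = 105.3585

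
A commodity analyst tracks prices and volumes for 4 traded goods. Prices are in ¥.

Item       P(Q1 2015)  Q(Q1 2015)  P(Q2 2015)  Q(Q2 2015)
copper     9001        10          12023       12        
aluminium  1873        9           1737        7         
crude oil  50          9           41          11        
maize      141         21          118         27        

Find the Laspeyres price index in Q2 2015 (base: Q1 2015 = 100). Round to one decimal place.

Laspeyres price index uses base-period quantities as weights.
ΣP(Q2 2015)·Q(Q1 2015) = 12023×10 + 1737×9 + 41×9 + 118×21 = 120230 + 15633 + 369 + 2478 = 138710
ΣP(Q1 2015)·Q(Q1 2015) = 9001×10 + 1873×9 + 50×9 + 141×21 = 90010 + 16857 + 450 + 2961 = 110278
Index = 138710 / 110278 × 100 = 125.7821

125.8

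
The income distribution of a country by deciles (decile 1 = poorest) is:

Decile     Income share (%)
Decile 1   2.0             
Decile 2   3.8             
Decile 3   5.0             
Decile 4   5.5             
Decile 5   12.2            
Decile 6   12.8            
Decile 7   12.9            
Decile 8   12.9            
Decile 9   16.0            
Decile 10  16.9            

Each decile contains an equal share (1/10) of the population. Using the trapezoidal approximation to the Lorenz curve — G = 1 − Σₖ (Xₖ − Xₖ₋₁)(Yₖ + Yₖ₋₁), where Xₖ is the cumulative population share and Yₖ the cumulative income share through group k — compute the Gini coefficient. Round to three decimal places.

Cumulative income shares Yₖ: 0.0200, 0.0580, 0.1080, 0.1630, 0.2850, 0.4130, 0.5420, 0.6710, 0.8310, 1.0000
Σ (Xₖ−Xₖ₋₁)(Yₖ+Yₖ₋₁) = (1/10)(0.0200+0.0000) + (1/10)(0.0580+0.0200) + (1/10)(0.1080+0.0580) + (1/10)(0.1630+0.1080) + (1/10)(0.2850+0.1630) + (1/10)(0.4130+0.2850) + (1/10)(0.5420+0.4130) + (1/10)(0.6710+0.5420) + (1/10)(0.8310+0.6710) + (1/10)(1.0000+0.8310)
  = 0.0020 + 0.0078 + 0.0166 + 0.0271 + 0.0448 + 0.0698 + 0.0955 + 0.1213 + 0.1502 + 0.1831 = 0.7182
G = 1 − 0.7182 = 0.2818

0.282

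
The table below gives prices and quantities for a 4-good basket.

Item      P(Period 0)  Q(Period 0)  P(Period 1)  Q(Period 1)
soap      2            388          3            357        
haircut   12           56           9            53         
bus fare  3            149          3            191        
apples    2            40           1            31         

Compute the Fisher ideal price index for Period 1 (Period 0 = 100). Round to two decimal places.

108.76

Laspeyres component (base-period weights):
ΣP(Period 1)Q(Period 0) = 3×388 + 9×56 + 3×149 + 1×40 = 1164 + 504 + 447 + 40 = 2155
ΣP(Period 0)Q(Period 0) = 2×388 + 12×56 + 3×149 + 2×40 = 776 + 672 + 447 + 80 = 1975
L = 2155 / 1975 × 100 = 109.1139
Paasche component (current-period weights):
ΣP(Period 1)Q(Period 1) = 3×357 + 9×53 + 3×191 + 1×31 = 1071 + 477 + 573 + 31 = 2152
ΣP(Period 0)Q(Period 1) = 2×357 + 12×53 + 3×191 + 2×31 = 714 + 636 + 573 + 62 = 1985
P = 2152 / 1985 × 100 = 108.4131
Fisher = √(L × P) = √(109.1139 × 108.4131) = 108.7629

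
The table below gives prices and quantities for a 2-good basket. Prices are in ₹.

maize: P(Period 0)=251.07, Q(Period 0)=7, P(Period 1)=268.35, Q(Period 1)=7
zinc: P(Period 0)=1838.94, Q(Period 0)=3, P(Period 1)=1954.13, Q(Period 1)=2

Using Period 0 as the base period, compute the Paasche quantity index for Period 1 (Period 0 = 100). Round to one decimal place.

74.8

Paasche quantity index uses current-period prices as weights.
ΣP(Period 1)·Q(Period 1) = 268.35×7 + 1954.13×2 = 1878.45 + 3908.26 = 5786.71
ΣP(Period 1)·Q(Period 0) = 268.35×7 + 1954.13×3 = 1878.45 + 5862.39 = 7740.84
Index = 5786.71 / 7740.84 × 100 = 74.7556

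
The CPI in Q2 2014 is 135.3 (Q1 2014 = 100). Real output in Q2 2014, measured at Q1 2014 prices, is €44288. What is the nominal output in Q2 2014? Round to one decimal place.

59921.7

Nominal = Real × (Index/100) = 44288 × (135.3/100)
        = 44288 × 1.353 = 59921.6640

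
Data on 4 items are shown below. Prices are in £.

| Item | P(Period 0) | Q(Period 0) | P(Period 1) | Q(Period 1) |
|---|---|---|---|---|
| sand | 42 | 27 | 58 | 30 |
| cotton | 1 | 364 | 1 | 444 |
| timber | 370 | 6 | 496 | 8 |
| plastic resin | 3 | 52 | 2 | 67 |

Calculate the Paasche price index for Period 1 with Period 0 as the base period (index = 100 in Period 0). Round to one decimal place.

129.2

Paasche price index uses current-period quantities as weights.
ΣP(Period 1)·Q(Period 1) = 58×30 + 1×444 + 496×8 + 2×67 = 1740 + 444 + 3968 + 134 = 6286
ΣP(Period 0)·Q(Period 1) = 42×30 + 1×444 + 370×8 + 3×67 = 1260 + 444 + 2960 + 201 = 4865
Index = 6286 / 4865 × 100 = 129.2086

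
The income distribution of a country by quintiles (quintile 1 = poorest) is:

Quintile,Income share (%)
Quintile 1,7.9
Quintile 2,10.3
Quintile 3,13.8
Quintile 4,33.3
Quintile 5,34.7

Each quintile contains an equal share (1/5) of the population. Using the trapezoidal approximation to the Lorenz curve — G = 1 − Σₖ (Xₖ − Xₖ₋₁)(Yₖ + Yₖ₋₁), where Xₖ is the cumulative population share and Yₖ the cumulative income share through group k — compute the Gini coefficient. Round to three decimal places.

Cumulative income shares Yₖ: 0.0790, 0.1820, 0.3200, 0.6530, 1.0000
Σ (Xₖ−Xₖ₋₁)(Yₖ+Yₖ₋₁) = (1/5)(0.0790+0.0000) + (1/5)(0.1820+0.0790) + (1/5)(0.3200+0.1820) + (1/5)(0.6530+0.3200) + (1/5)(1.0000+0.6530)
  = 0.0158 + 0.0522 + 0.1004 + 0.1946 + 0.3306 = 0.6936
G = 1 − 0.6936 = 0.3064

0.306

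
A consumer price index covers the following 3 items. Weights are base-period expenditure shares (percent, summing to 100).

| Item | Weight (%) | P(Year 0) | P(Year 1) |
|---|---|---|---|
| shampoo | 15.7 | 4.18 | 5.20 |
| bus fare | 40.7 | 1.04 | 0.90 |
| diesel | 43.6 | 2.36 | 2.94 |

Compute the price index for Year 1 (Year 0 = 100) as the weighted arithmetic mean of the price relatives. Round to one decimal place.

shampoo: 15.7 × (5.20/4.18) = 15.7 × 1.244019 = 19.5311
bus fare: 40.7 × (0.90/1.04) = 40.7 × 0.865385 = 35.2212
diesel: 43.6 × (2.94/2.36) = 43.6 × 1.245763 = 54.3153
Index = Σ wᵢ·(p₁ᵢ/p₀ᵢ) = 19.5311 + 35.2212 + 54.3153 = 109.0675

109.1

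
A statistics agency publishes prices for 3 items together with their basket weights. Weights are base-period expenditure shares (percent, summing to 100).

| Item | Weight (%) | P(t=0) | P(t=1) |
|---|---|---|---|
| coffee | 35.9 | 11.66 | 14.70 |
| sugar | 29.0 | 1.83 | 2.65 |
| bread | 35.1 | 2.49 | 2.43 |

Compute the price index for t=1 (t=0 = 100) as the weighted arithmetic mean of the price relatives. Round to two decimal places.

121.51

coffee: 35.9 × (14.70/11.66) = 35.9 × 1.260720 = 45.2599
sugar: 29.0 × (2.65/1.83) = 29.0 × 1.448087 = 41.9945
bread: 35.1 × (2.43/2.49) = 35.1 × 0.975904 = 34.2542
Index = Σ wᵢ·(p₁ᵢ/p₀ᵢ) = 45.2599 + 41.9945 + 34.2542 = 121.5086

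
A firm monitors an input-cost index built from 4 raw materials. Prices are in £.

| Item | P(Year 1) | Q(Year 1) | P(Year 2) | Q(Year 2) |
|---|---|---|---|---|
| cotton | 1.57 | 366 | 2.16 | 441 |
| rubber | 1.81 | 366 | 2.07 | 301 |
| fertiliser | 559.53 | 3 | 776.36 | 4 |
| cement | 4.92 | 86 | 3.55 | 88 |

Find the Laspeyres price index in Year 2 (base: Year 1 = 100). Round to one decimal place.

Laspeyres price index uses base-period quantities as weights.
ΣP(Year 2)·Q(Year 1) = 2.16×366 + 2.07×366 + 776.36×3 + 3.55×86 = 790.56 + 757.62 + 2329.08 + 305.3 = 4182.56
ΣP(Year 1)·Q(Year 1) = 1.57×366 + 1.81×366 + 559.53×3 + 4.92×86 = 574.62 + 662.46 + 1678.59 + 423.12 = 3338.79
Index = 4182.56 / 3338.79 × 100 = 125.2717

125.3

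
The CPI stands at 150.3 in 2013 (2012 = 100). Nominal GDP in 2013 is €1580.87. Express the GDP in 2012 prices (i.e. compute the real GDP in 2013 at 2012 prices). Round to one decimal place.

Real = Nominal ÷ (Index/100) = 1580.87 ÷ (150.3/100)
     = 1580.87 ÷ 1.503 = 1051.8097

1051.8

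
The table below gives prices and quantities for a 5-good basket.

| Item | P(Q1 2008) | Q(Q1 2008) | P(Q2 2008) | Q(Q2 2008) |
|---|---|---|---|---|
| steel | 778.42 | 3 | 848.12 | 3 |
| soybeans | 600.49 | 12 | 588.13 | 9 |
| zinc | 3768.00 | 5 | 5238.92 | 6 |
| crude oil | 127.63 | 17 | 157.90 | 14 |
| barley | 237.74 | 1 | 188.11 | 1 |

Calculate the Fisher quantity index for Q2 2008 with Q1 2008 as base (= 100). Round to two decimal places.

Laspeyres component (base-period weights):
ΣP(Q1 2008)Q(Q2 2008) = 778.42×3 + 600.49×9 + 3768.00×6 + 127.63×14 + 237.74×1 = 2335.26 + 5404.41 + 22608 + 1786.82 + 237.74 = 32372.23
ΣP(Q1 2008)Q(Q1 2008) = 778.42×3 + 600.49×12 + 3768.00×5 + 127.63×17 + 237.74×1 = 2335.26 + 7205.88 + 18840 + 2169.71 + 237.74 = 30788.59
L = 32372.23 / 30788.59 × 100 = 105.1436
Paasche component (current-period weights):
ΣP(Q2 2008)Q(Q2 2008) = 848.12×3 + 588.13×9 + 5238.92×6 + 157.90×14 + 188.11×1 = 2544.36 + 5293.17 + 31433.52 + 2210.6 + 188.11 = 41669.76
ΣP(Q2 2008)Q(Q1 2008) = 848.12×3 + 588.13×12 + 5238.92×5 + 157.90×17 + 188.11×1 = 2544.36 + 7057.56 + 26194.6 + 2684.3 + 188.11 = 38668.93
P = 41669.76 / 38668.93 × 100 = 107.7603
Fisher = √(L × P) = √(105.1436 × 107.7603) = 106.4439

106.44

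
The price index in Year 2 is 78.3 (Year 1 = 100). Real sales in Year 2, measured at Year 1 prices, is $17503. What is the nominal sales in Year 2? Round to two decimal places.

Nominal = Real × (Index/100) = 17503 × (78.3/100)
        = 17503 × 0.783 = 13704.8490

13704.85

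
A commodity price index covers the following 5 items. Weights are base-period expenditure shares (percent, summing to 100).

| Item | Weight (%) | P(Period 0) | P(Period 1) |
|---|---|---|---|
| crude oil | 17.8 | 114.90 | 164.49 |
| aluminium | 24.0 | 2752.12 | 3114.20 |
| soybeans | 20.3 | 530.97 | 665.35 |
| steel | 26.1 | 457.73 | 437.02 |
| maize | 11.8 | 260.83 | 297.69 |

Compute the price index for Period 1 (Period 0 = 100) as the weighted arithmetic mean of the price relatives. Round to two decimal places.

116.46

crude oil: 17.8 × (164.49/114.90) = 17.8 × 1.431593 = 25.4823
aluminium: 24.0 × (3114.20/2752.12) = 24.0 × 1.131564 = 27.1575
soybeans: 20.3 × (665.35/530.97) = 20.3 × 1.253084 = 25.4376
steel: 26.1 × (437.02/457.73) = 26.1 × 0.954755 = 24.9191
maize: 11.8 × (297.69/260.83) = 11.8 × 1.141318 = 13.4676
Index = Σ wᵢ·(p₁ᵢ/p₀ᵢ) = 25.4823 + 27.1575 + 25.4376 + 24.9191 + 13.4676 = 116.4642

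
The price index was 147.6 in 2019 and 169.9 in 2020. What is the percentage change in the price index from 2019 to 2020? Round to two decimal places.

Change = (169.9 − 147.6) / 147.6 × 100
       = 22.3 / 147.6 × 100 = 15.1084%

15.11%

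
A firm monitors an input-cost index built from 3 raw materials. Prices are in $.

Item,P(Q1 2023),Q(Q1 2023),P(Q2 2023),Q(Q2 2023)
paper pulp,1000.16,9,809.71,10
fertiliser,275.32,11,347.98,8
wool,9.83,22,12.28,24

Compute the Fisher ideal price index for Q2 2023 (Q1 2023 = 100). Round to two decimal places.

91.39

Laspeyres component (base-period weights):
ΣP(Q2 2023)Q(Q1 2023) = 809.71×9 + 347.98×11 + 12.28×22 = 7287.39 + 3827.78 + 270.16 = 11385.33
ΣP(Q1 2023)Q(Q1 2023) = 1000.16×9 + 275.32×11 + 9.83×22 = 9001.44 + 3028.52 + 216.26 = 12246.22
L = 11385.33 / 12246.22 × 100 = 92.9702
Paasche component (current-period weights):
ΣP(Q2 2023)Q(Q2 2023) = 809.71×10 + 347.98×8 + 12.28×24 = 8097.1 + 2783.84 + 294.72 = 11175.66
ΣP(Q1 2023)Q(Q2 2023) = 1000.16×10 + 275.32×8 + 9.83×24 = 10001.6 + 2202.56 + 235.92 = 12440.08
P = 11175.66 / 12440.08 × 100 = 89.8359
Fisher = √(L × P) = √(92.9702 × 89.8359) = 91.3896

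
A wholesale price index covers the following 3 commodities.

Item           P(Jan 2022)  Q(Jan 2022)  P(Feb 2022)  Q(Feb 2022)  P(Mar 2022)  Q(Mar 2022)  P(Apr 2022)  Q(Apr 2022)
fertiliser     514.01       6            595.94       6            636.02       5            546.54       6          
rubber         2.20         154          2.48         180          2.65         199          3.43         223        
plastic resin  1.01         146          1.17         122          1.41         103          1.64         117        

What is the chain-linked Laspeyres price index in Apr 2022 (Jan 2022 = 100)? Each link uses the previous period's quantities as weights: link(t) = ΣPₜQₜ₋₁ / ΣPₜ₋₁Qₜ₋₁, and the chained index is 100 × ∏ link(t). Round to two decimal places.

115.33

Link Jan 2022→Feb 2022:
ΣP(Feb 2022)Q(Jan 2022) = 595.94×6 + 2.48×154 + 1.17×146 = 3575.64 + 381.92 + 170.82 = 4128.38
ΣP(Jan 2022)Q(Jan 2022) = 514.01×6 + 2.20×154 + 1.01×146 = 3084.06 + 338.8 + 147.46 = 3570.32
link = 4128.38/3570.32 = 1.156305
Link Feb 2022→Mar 2022:
ΣP(Mar 2022)Q(Feb 2022) = 636.02×6 + 2.65×180 + 1.41×122 = 3816.12 + 477 + 172.02 = 4465.14
ΣP(Feb 2022)Q(Feb 2022) = 595.94×6 + 2.48×180 + 1.17×122 = 3575.64 + 446.4 + 142.74 = 4164.78
link = 4465.14/4164.78 = 1.072119
Link Mar 2022→Apr 2022:
ΣP(Apr 2022)Q(Mar 2022) = 546.54×5 + 3.43×199 + 1.64×103 = 2732.7 + 682.57 + 168.92 = 3584.19
ΣP(Mar 2022)Q(Mar 2022) = 636.02×5 + 2.65×199 + 1.41×103 = 3180.1 + 527.35 + 145.23 = 3852.68
link = 3584.19/3852.68 = 0.930311
Chained index = 100 × 1.156305 × 1.072119 × 0.930311 = 115.3304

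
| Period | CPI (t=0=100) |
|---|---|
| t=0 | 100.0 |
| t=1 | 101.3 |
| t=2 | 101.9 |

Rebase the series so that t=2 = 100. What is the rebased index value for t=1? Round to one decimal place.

99.4

Rebased(t=1) = 101.3 / 101.9 × 100 = 99.4112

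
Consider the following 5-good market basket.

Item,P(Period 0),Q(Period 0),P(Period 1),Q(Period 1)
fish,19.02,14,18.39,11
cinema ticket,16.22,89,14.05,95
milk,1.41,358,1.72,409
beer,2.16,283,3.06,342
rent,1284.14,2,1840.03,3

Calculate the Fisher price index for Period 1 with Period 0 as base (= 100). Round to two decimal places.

125.46

Laspeyres component (base-period weights):
ΣP(Period 1)Q(Period 0) = 18.39×14 + 14.05×89 + 1.72×358 + 3.06×283 + 1840.03×2 = 257.46 + 1250.45 + 615.76 + 865.98 + 3680.06 = 6669.71
ΣP(Period 0)Q(Period 0) = 19.02×14 + 16.22×89 + 1.41×358 + 2.16×283 + 1284.14×2 = 266.28 + 1443.58 + 504.78 + 611.28 + 2568.28 = 5394.2
L = 6669.71 / 5394.2 × 100 = 123.6460
Paasche component (current-period weights):
ΣP(Period 1)Q(Period 1) = 18.39×11 + 14.05×95 + 1.72×409 + 3.06×342 + 1840.03×3 = 202.29 + 1334.75 + 703.48 + 1046.52 + 5520.09 = 8807.13
ΣP(Period 0)Q(Period 1) = 19.02×11 + 16.22×95 + 1.41×409 + 2.16×342 + 1284.14×3 = 209.22 + 1540.9 + 576.69 + 738.72 + 3852.42 = 6917.95
P = 8807.13 / 6917.95 × 100 = 127.3084
Fisher = √(L × P) = √(123.6460 × 127.3084) = 125.4638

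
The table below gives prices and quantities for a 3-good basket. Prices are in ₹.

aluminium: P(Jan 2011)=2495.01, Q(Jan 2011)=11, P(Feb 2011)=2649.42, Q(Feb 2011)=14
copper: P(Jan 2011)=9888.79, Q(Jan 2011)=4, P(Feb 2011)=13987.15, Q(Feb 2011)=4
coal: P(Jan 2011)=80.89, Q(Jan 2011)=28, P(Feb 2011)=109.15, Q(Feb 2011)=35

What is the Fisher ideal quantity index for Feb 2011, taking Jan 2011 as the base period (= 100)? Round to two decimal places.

110.75

Laspeyres component (base-period weights):
ΣP(Jan 2011)Q(Feb 2011) = 2495.01×14 + 9888.79×4 + 80.89×35 = 34930.14 + 39555.16 + 2831.15 = 77316.45
ΣP(Jan 2011)Q(Jan 2011) = 2495.01×11 + 9888.79×4 + 80.89×28 = 27445.11 + 39555.16 + 2264.92 = 69265.19
L = 77316.45 / 69265.19 × 100 = 111.6238
Paasche component (current-period weights):
ΣP(Feb 2011)Q(Feb 2011) = 2649.42×14 + 13987.15×4 + 109.15×35 = 37091.88 + 55948.6 + 3820.25 = 96860.73
ΣP(Feb 2011)Q(Jan 2011) = 2649.42×11 + 13987.15×4 + 109.15×28 = 29143.62 + 55948.6 + 3056.2 = 88148.42
P = 96860.73 / 88148.42 × 100 = 109.8837
Fisher = √(L × P) = √(111.6238 × 109.8837) = 110.7503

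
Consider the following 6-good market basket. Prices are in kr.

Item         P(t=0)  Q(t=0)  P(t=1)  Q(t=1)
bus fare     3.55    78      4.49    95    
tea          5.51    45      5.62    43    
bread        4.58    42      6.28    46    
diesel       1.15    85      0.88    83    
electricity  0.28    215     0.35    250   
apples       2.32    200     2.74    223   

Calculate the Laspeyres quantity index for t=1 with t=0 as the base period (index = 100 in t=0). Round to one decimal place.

Laspeyres quantity index uses base-period prices as weights.
ΣP(t=0)·Q(t=1) = 3.55×95 + 5.51×43 + 4.58×46 + 1.15×83 + 0.28×250 + 2.32×223 = 337.25 + 236.93 + 210.68 + 95.45 + 70 + 517.36 = 1467.67
ΣP(t=0)·Q(t=0) = 3.55×78 + 5.51×45 + 4.58×42 + 1.15×85 + 0.28×215 + 2.32×200 = 276.9 + 247.95 + 192.36 + 97.75 + 60.2 + 464 = 1339.16
Index = 1467.67 / 1339.16 × 100 = 109.5963

109.6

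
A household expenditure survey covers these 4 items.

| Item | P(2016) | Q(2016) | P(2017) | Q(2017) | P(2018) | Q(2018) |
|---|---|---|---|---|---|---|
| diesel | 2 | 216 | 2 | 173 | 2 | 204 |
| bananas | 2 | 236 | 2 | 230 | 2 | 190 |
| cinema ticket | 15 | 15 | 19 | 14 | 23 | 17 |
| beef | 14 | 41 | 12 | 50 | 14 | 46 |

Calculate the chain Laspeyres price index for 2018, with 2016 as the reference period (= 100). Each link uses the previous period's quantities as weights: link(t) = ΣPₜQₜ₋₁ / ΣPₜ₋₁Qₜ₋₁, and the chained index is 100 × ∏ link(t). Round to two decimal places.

Link 2016→2017:
ΣP(2017)Q(2016) = 2×216 + 2×236 + 19×15 + 12×41 = 432 + 472 + 285 + 492 = 1681
ΣP(2016)Q(2016) = 2×216 + 2×236 + 15×15 + 14×41 = 432 + 472 + 225 + 574 = 1703
link = 1681/1703 = 0.987082
Link 2017→2018:
ΣP(2018)Q(2017) = 2×173 + 2×230 + 23×14 + 14×50 = 346 + 460 + 322 + 700 = 1828
ΣP(2017)Q(2017) = 2×173 + 2×230 + 19×14 + 12×50 = 346 + 460 + 266 + 600 = 1672
link = 1828/1672 = 1.093301
Chained index = 100 × 0.987082 × 1.093301 = 107.9178

107.92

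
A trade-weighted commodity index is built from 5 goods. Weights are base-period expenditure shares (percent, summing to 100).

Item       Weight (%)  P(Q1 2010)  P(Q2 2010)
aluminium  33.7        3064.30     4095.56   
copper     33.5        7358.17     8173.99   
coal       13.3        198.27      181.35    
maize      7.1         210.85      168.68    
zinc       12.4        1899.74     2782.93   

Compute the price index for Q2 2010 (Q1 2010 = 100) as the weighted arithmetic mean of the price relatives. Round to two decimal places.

118.27

aluminium: 33.7 × (4095.56/3064.30) = 33.7 × 1.336540 = 45.0414
copper: 33.5 × (8173.99/7358.17) = 33.5 × 1.110873 = 37.2142
coal: 13.3 × (181.35/198.27) = 13.3 × 0.914662 = 12.1650
maize: 7.1 × (168.68/210.85) = 7.1 × 0.800000 = 5.6800
zinc: 12.4 × (2782.93/1899.74) = 12.4 × 1.464900 = 18.1648
Index = Σ wᵢ·(p₁ᵢ/p₀ᵢ) = 45.0414 + 37.2142 + 12.1650 + 5.6800 + 18.1648 = 118.2654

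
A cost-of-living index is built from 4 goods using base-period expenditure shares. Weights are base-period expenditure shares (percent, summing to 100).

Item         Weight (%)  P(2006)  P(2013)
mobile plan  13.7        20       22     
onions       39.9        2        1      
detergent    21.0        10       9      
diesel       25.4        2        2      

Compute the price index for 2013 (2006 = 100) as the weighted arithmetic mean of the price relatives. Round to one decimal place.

mobile plan: 13.7 × (22/20) = 13.7 × 1.100000 = 15.0700
onions: 39.9 × (1/2) = 39.9 × 0.500000 = 19.9500
detergent: 21.0 × (9/10) = 21.0 × 0.900000 = 18.9000
diesel: 25.4 × (2/2) = 25.4 × 1.000000 = 25.4000
Index = Σ wᵢ·(p₁ᵢ/p₀ᵢ) = 15.0700 + 19.9500 + 18.9000 + 25.4000 = 79.3200

79.3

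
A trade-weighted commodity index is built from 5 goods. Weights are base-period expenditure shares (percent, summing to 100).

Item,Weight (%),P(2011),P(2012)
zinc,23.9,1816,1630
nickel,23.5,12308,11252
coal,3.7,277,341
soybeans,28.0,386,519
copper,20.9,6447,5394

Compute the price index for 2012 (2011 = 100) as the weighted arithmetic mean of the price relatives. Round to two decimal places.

102.62

zinc: 23.9 × (1630/1816) = 23.9 × 0.897577 = 21.4521
nickel: 23.5 × (11252/12308) = 23.5 × 0.914202 = 21.4838
coal: 3.7 × (341/277) = 3.7 × 1.231047 = 4.5549
soybeans: 28.0 × (519/386) = 28.0 × 1.344560 = 37.6477
copper: 20.9 × (5394/6447) = 20.9 × 0.836668 = 17.4864
Index = Σ wᵢ·(p₁ᵢ/p₀ᵢ) = 21.4521 + 21.4838 + 4.5549 + 37.6477 + 17.4864 = 102.6248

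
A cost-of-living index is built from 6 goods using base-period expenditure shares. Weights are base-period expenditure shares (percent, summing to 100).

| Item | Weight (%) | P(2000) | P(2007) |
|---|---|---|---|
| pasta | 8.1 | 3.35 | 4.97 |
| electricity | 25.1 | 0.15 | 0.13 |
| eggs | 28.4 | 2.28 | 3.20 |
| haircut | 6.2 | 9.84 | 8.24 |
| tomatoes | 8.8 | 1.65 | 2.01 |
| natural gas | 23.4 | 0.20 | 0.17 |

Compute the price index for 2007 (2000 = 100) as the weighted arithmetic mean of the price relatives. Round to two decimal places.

109.43

pasta: 8.1 × (4.97/3.35) = 8.1 × 1.483582 = 12.0170
electricity: 25.1 × (0.13/0.15) = 25.1 × 0.866667 = 21.7533
eggs: 28.4 × (3.20/2.28) = 28.4 × 1.403509 = 39.8596
haircut: 6.2 × (8.24/9.84) = 6.2 × 0.837398 = 5.1919
tomatoes: 8.8 × (2.01/1.65) = 8.8 × 1.218182 = 10.7200
natural gas: 23.4 × (0.17/0.20) = 23.4 × 0.850000 = 19.8900
Index = Σ wᵢ·(p₁ᵢ/p₀ᵢ) = 12.0170 + 21.7533 + 39.8596 + 5.1919 + 10.7200 + 19.8900 = 109.4319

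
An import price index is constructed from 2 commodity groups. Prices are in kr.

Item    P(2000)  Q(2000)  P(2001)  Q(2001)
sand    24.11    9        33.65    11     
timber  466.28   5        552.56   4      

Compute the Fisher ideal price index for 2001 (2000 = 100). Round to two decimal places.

Laspeyres component (base-period weights):
ΣP(2001)Q(2000) = 33.65×9 + 552.56×5 = 302.85 + 2762.8 = 3065.65
ΣP(2000)Q(2000) = 24.11×9 + 466.28×5 = 216.99 + 2331.4 = 2548.39
L = 3065.65 / 2548.39 × 100 = 120.2975
Paasche component (current-period weights):
ΣP(2001)Q(2001) = 33.65×11 + 552.56×4 = 370.15 + 2210.24 = 2580.39
ΣP(2000)Q(2001) = 24.11×11 + 466.28×4 = 265.21 + 1865.12 = 2130.33
P = 2580.39 / 2130.33 × 100 = 121.1263
Fisher = √(L × P) = √(120.2975 × 121.1263) = 120.7112

120.71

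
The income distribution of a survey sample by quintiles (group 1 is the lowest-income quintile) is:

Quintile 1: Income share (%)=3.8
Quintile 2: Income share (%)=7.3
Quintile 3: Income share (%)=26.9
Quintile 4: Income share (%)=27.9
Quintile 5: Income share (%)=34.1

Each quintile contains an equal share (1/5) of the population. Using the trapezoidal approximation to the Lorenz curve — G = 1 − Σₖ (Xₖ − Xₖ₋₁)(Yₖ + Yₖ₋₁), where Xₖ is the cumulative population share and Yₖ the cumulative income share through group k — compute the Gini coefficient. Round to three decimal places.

Cumulative income shares Yₖ: 0.0380, 0.1110, 0.3800, 0.6590, 1.0000
Σ (Xₖ−Xₖ₋₁)(Yₖ+Yₖ₋₁) = (1/5)(0.0380+0.0000) + (1/5)(0.1110+0.0380) + (1/5)(0.3800+0.1110) + (1/5)(0.6590+0.3800) + (1/5)(1.0000+0.6590)
  = 0.0076 + 0.0298 + 0.0982 + 0.2078 + 0.3318 = 0.6752
G = 1 − 0.6752 = 0.3248

0.325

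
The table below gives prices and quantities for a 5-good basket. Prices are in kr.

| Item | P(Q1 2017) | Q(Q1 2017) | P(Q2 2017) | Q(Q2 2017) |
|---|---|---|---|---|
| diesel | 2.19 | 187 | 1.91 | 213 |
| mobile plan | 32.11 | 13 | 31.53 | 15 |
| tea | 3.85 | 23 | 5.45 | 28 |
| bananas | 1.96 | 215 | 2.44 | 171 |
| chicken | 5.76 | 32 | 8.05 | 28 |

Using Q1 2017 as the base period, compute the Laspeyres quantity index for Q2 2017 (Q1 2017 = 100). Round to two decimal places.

102.05

Laspeyres quantity index uses base-period prices as weights.
ΣP(Q1 2017)·Q(Q2 2017) = 2.19×213 + 32.11×15 + 3.85×28 + 1.96×171 + 5.76×28 = 466.47 + 481.65 + 107.8 + 335.16 + 161.28 = 1552.36
ΣP(Q1 2017)·Q(Q1 2017) = 2.19×187 + 32.11×13 + 3.85×23 + 1.96×215 + 5.76×32 = 409.53 + 417.43 + 88.55 + 421.4 + 184.32 = 1521.23
Index = 1552.36 / 1521.23 × 100 = 102.0464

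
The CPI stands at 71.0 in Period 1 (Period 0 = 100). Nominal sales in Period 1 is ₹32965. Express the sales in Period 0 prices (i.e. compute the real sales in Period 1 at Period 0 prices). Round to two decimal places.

Real = Nominal ÷ (Index/100) = 32965 ÷ (71.0/100)
     = 32965 ÷ 0.710 = 46429.5775

46429.58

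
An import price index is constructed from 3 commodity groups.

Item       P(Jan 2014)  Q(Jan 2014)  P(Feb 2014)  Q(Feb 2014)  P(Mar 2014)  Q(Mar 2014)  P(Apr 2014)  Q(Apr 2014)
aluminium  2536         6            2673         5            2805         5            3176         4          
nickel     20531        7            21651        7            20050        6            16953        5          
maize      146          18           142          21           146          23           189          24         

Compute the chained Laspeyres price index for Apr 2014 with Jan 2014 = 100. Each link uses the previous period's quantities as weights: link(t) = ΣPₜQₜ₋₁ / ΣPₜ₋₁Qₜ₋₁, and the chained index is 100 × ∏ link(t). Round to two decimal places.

87.47

Link Jan 2014→Feb 2014:
ΣP(Feb 2014)Q(Jan 2014) = 2673×6 + 21651×7 + 142×18 = 16038 + 151557 + 2556 = 170151
ΣP(Jan 2014)Q(Jan 2014) = 2536×6 + 20531×7 + 146×18 = 15216 + 143717 + 2628 = 161561
link = 170151/161561 = 1.053169
Link Feb 2014→Mar 2014:
ΣP(Mar 2014)Q(Feb 2014) = 2805×5 + 20050×7 + 146×21 = 14025 + 140350 + 3066 = 157441
ΣP(Feb 2014)Q(Feb 2014) = 2673×5 + 21651×7 + 142×21 = 13365 + 151557 + 2982 = 167904
link = 157441/167904 = 0.937685
Link Mar 2014→Apr 2014:
ΣP(Apr 2014)Q(Mar 2014) = 3176×5 + 16953×6 + 189×23 = 15880 + 101718 + 4347 = 121945
ΣP(Mar 2014)Q(Mar 2014) = 2805×5 + 20050×6 + 146×23 = 14025 + 120300 + 3358 = 137683
link = 121945/137683 = 0.885694
Chained index = 100 × 1.053169 × 0.937685 × 0.885694 = 87.4658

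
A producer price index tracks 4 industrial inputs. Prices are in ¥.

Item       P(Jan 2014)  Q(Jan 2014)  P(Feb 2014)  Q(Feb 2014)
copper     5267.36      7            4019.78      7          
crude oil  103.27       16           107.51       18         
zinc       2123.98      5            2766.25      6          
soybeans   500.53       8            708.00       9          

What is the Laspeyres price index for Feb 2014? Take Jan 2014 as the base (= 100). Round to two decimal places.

Laspeyres price index uses base-period quantities as weights.
ΣP(Feb 2014)·Q(Jan 2014) = 4019.78×7 + 107.51×16 + 2766.25×5 + 708.00×8 = 28138.46 + 1720.16 + 13831.25 + 5664 = 49353.87
ΣP(Jan 2014)·Q(Jan 2014) = 5267.36×7 + 103.27×16 + 2123.98×5 + 500.53×8 = 36871.52 + 1652.32 + 10619.9 + 4004.24 = 53147.98
Index = 49353.87 / 53147.98 × 100 = 92.8612

92.86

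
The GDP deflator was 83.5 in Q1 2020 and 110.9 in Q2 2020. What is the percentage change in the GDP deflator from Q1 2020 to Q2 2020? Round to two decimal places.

Change = (110.9 − 83.5) / 83.5 × 100
       = 27.4 / 83.5 × 100 = 32.8144%

32.81%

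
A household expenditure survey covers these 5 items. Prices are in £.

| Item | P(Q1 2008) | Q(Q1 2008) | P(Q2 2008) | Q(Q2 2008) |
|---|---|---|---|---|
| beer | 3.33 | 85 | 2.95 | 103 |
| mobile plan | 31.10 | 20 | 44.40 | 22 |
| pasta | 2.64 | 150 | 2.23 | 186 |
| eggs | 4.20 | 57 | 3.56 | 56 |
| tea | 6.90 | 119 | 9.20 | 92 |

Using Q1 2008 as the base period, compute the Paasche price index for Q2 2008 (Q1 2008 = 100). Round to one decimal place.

Paasche price index uses current-period quantities as weights.
ΣP(Q2 2008)·Q(Q2 2008) = 2.95×103 + 44.40×22 + 2.23×186 + 3.56×56 + 9.20×92 = 303.85 + 976.8 + 414.78 + 199.36 + 846.4 = 2741.19
ΣP(Q1 2008)·Q(Q2 2008) = 3.33×103 + 31.10×22 + 2.64×186 + 4.20×56 + 6.90×92 = 342.99 + 684.2 + 491.04 + 235.2 + 634.8 = 2388.23
Index = 2741.19 / 2388.23 × 100 = 114.7791

114.8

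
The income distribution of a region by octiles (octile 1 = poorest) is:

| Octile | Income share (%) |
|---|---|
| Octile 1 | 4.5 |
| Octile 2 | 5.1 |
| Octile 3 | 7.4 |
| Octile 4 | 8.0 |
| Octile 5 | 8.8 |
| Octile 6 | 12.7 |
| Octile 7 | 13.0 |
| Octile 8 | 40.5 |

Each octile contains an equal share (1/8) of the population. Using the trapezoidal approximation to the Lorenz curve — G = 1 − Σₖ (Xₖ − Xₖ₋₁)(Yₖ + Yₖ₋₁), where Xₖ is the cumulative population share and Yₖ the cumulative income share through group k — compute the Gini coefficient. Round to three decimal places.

0.385

Cumulative income shares Yₖ: 0.0450, 0.0960, 0.1700, 0.2500, 0.3380, 0.4650, 0.5950, 1.0000
Σ (Xₖ−Xₖ₋₁)(Yₖ+Yₖ₋₁) = (1/8)(0.0450+0.0000) + (1/8)(0.0960+0.0450) + (1/8)(0.1700+0.0960) + (1/8)(0.2500+0.1700) + (1/8)(0.3380+0.2500) + (1/8)(0.4650+0.3380) + (1/8)(0.5950+0.4650) + (1/8)(1.0000+0.5950)
  = 0.0056 + 0.0176 + 0.0333 + 0.0525 + 0.0735 + 0.1004 + 0.1325 + 0.1994 = 0.6148
G = 1 − 0.6148 = 0.3852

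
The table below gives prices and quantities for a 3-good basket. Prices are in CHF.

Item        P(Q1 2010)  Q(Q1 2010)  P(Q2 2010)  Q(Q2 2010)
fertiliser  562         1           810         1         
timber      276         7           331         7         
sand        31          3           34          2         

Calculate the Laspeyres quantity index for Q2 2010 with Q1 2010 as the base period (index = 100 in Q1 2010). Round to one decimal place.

Laspeyres quantity index uses base-period prices as weights.
ΣP(Q1 2010)·Q(Q2 2010) = 562×1 + 276×7 + 31×2 = 562 + 1932 + 62 = 2556
ΣP(Q1 2010)·Q(Q1 2010) = 562×1 + 276×7 + 31×3 = 562 + 1932 + 93 = 2587
Index = 2556 / 2587 × 100 = 98.8017

98.8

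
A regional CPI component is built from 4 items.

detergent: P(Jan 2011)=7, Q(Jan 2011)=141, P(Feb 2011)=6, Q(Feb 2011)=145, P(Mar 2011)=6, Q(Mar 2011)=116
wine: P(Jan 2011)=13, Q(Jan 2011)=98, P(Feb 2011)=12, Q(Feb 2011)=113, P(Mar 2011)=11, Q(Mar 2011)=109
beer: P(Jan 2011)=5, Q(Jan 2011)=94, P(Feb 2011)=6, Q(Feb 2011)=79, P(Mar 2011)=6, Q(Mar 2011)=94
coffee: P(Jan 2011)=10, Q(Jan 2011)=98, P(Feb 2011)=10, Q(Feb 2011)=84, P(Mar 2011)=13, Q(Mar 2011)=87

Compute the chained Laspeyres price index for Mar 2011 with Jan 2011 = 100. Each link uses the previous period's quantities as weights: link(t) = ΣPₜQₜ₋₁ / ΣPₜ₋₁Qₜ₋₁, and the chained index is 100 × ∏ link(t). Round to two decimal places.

Link Jan 2011→Feb 2011:
ΣP(Feb 2011)Q(Jan 2011) = 6×141 + 12×98 + 6×94 + 10×98 = 846 + 1176 + 564 + 980 = 3566
ΣP(Jan 2011)Q(Jan 2011) = 7×141 + 13×98 + 5×94 + 10×98 = 987 + 1274 + 470 + 980 = 3711
link = 3566/3711 = 0.960927
Link Feb 2011→Mar 2011:
ΣP(Mar 2011)Q(Feb 2011) = 6×145 + 11×113 + 6×79 + 13×84 = 870 + 1243 + 474 + 1092 = 3679
ΣP(Feb 2011)Q(Feb 2011) = 6×145 + 12×113 + 6×79 + 10×84 = 870 + 1356 + 474 + 840 = 3540
link = 3679/3540 = 1.039266
Chained index = 100 × 0.960927 × 1.039266 = 99.8658

99.87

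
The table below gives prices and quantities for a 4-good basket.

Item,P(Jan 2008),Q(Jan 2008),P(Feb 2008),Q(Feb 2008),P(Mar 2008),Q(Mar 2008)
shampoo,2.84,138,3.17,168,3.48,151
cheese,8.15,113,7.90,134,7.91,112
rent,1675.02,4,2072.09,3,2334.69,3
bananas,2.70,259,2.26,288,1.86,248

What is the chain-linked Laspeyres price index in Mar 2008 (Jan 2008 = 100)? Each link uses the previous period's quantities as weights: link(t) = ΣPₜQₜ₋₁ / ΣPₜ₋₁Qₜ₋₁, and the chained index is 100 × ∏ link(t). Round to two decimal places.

127.17

Link Jan 2008→Feb 2008:
ΣP(Feb 2008)Q(Jan 2008) = 3.17×138 + 7.90×113 + 2072.09×4 + 2.26×259 = 437.46 + 892.7 + 8288.36 + 585.34 = 10203.86
ΣP(Jan 2008)Q(Jan 2008) = 2.84×138 + 8.15×113 + 1675.02×4 + 2.70×259 = 391.92 + 920.95 + 6700.08 + 699.3 = 8712.25
link = 10203.86/8712.25 = 1.171208
Link Feb 2008→Mar 2008:
ΣP(Mar 2008)Q(Feb 2008) = 3.48×168 + 7.91×134 + 2334.69×3 + 1.86×288 = 584.64 + 1059.94 + 7004.07 + 535.68 = 9184.33
ΣP(Feb 2008)Q(Feb 2008) = 3.17×168 + 7.90×134 + 2072.09×3 + 2.26×288 = 532.56 + 1058.6 + 6216.27 + 650.88 = 8458.31
link = 9184.33/8458.31 = 1.085835
Chained index = 100 × 1.171208 × 1.085835 = 127.1739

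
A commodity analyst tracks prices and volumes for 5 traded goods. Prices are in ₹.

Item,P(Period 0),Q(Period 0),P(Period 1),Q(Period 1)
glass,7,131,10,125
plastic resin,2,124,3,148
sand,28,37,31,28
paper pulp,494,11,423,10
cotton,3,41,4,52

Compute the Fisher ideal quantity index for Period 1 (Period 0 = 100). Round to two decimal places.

Laspeyres component (base-period weights):
ΣP(Period 0)Q(Period 1) = 7×125 + 2×148 + 28×28 + 494×10 + 3×52 = 875 + 296 + 784 + 4940 + 156 = 7051
ΣP(Period 0)Q(Period 0) = 7×131 + 2×124 + 28×37 + 494×11 + 3×41 = 917 + 248 + 1036 + 5434 + 123 = 7758
L = 7051 / 7758 × 100 = 90.8868
Paasche component (current-period weights):
ΣP(Period 1)Q(Period 1) = 10×125 + 3×148 + 31×28 + 423×10 + 4×52 = 1250 + 444 + 868 + 4230 + 208 = 7000
ΣP(Period 1)Q(Period 0) = 10×131 + 3×124 + 31×37 + 423×11 + 4×41 = 1310 + 372 + 1147 + 4653 + 164 = 7646
P = 7000 / 7646 × 100 = 91.5511
Fisher = √(L × P) = √(90.8868 × 91.5511) = 91.2184

91.22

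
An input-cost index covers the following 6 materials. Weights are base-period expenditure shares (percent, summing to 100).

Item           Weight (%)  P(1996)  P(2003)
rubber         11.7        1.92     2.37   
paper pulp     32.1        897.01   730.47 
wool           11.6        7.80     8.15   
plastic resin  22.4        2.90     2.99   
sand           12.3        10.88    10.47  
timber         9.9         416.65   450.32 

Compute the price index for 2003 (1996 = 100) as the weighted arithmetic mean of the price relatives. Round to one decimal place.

rubber: 11.7 × (2.37/1.92) = 11.7 × 1.234375 = 14.4422
paper pulp: 32.1 × (730.47/897.01) = 32.1 × 0.814339 = 26.1403
wool: 11.6 × (8.15/7.80) = 11.6 × 1.044872 = 12.1205
plastic resin: 22.4 × (2.99/2.90) = 22.4 × 1.031034 = 23.0952
sand: 12.3 × (10.47/10.88) = 12.3 × 0.962316 = 11.8365
timber: 9.9 × (450.32/416.65) = 9.9 × 1.080811 = 10.7000
Index = Σ wᵢ·(p₁ᵢ/p₀ᵢ) = 14.4422 + 26.1403 + 12.1205 + 23.0952 + 11.8365 + 10.7000 = 98.3347

98.3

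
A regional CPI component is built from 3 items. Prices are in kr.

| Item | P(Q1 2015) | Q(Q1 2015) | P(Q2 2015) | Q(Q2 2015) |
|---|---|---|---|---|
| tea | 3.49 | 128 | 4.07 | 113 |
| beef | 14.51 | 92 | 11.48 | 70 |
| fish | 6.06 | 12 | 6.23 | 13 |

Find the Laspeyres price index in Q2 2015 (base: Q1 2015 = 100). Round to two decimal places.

89.08

Laspeyres price index uses base-period quantities as weights.
ΣP(Q2 2015)·Q(Q1 2015) = 4.07×128 + 11.48×92 + 6.23×12 = 520.96 + 1056.16 + 74.76 = 1651.88
ΣP(Q1 2015)·Q(Q1 2015) = 3.49×128 + 14.51×92 + 6.06×12 = 446.72 + 1334.92 + 72.72 = 1854.36
Index = 1651.88 / 1854.36 × 100 = 89.0809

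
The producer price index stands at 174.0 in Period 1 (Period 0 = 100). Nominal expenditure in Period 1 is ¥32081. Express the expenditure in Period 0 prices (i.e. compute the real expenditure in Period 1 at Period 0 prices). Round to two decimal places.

18437.36

Real = Nominal ÷ (Index/100) = 32081 ÷ (174.0/100)
     = 32081 ÷ 1.740 = 18437.3563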